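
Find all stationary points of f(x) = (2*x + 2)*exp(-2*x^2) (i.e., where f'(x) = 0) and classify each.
f'(x) = 2*(-4*x*(x + 1) + 1)*exp(-2*x^2)

Solve f'(x) = 0:
  f'(x) = (-8*x^2 - 8*x + 2)·exp(-2*x^2) and exp(-2*x^2) > 0 for every x, so f'(x) = 0 ⇔ -8*x^2 - 8*x + 2 = 0.
  Factor: -8*x^2 - 8*x + 2 = -2*(4*x^2 + 4*x - 1); 4*x^2 + 4*x - 1 = 0 has no rational roots; quadratic formula: x = (-4 ± √32)/8.
  ⇒ x = -sqrt(2)/2 - 1/2 ≈ -1.2071, -1/2 + sqrt(2)/2 ≈ 0.2071

f''(x) = 8*(4*x^2*(x + 1) - 3*x - 1)*exp(-2*x^2)
Second-derivative test at each critical point:
  f''(-1.2071) = 0.6137 > 0 → local minimum
  f''(0.2071) = -10.3836 < 0 → local maximum

Critical points: x = -sqrt(2)/2 - 1/2 ≈ -1.2071 (local minimum); x = -1/2 + sqrt(2)/2 ≈ 0.2071 (local maximum)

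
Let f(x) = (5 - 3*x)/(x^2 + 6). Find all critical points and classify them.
f'(x) = (3*x^2 - 10*x - 18)/(x^4 + 12*x^2 + 36)

Solve f'(x) = 0:
  f'(x) = (3*x^2 - 10*x - 18)/(x^2 + 6)^2; the denominator is positive wherever f is defined, so f'(x) = 0 ⇔ 3*x^2 - 10*x - 18 = 0.
  3*x^2 - 10*x - 18 = 0 has no rational roots; quadratic formula: x = (10 ± √316)/6.
  ⇒ x = 5/3 - sqrt(79)/3 ≈ -1.2961, 5/3 + sqrt(79)/3 ≈ 4.6294

f''(x) = 2*(4*x^2*(5 - 3*x) + (9*x - 5)*(x^2 + 6))/(x^2 + 6)^3
Second-derivative test at each critical point:
  f''(-1.2961) = -0.3014 < 0 → local maximum
  f''(4.6294) = 0.0236 > 0 → local minimum

Critical points: x = 5/3 - sqrt(79)/3 ≈ -1.2961 (local maximum); x = 5/3 + sqrt(79)/3 ≈ 4.6294 (local minimum)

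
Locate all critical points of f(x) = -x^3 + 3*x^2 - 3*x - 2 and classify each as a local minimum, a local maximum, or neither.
f'(x) = -3*x^2 + 6*x - 3

Solve f'(x) = 0:
  Factor: -3*x^2 + 6*x - 3 = -3*(x - 1)^2 = 0.
  ⇒ x = 1

f''(x) = 6 - 6*x
Second-derivative test at each critical point:
  f''(1) = 0, so the second-derivative test is inconclusive; use the first-derivative test: f'(3/4) = -0.1875, f'(5/4) = -0.1875 — f' is negative on both sides (no sign change) → neither a local maximum nor a local minimum

Critical points: x = 1 (neither)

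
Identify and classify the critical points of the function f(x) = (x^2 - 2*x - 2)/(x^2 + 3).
f'(x) = 2*(x^2 + 5*x - 3)/(x^4 + 6*x^2 + 9)

Solve f'(x) = 0:
  f'(x) = 2*(x^2 + 5*x - 3)/(x^2 + 3)^2; the denominator is positive wherever f is defined, so f'(x) = 0 ⇔ 2*x^2 + 10*x - 6 = 0.
  Factor: 2*x^2 + 10*x - 6 = 2*(x^2 + 5*x - 3); x^2 + 5*x - 3 = 0 has no rational roots; quadratic formula: x = (-5 ± √37)/2.
  ⇒ x = -sqrt(37)/2 - 5/2 ≈ -5.5414, -5/2 + sqrt(37)/2 ≈ 0.5414

f''(x) = 2*(-2*x^3 - 15*x^2 + 18*x + 15)/(x^6 + 9*x^4 + 27*x^2 + 27)
Second-derivative test at each critical point:
  f''(-5.5414) = -0.0107 < 0 → local maximum
  f''(0.5414) = 1.1218 > 0 → local minimum

Critical points: x = -sqrt(37)/2 - 5/2 ≈ -5.5414 (local maximum); x = -5/2 + sqrt(37)/2 ≈ 0.5414 (local minimum)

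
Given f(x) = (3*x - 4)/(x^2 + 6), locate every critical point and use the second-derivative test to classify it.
f'(x) = (-3*x^2 + 8*x + 18)/(x^4 + 12*x^2 + 36)

Solve f'(x) = 0:
  f'(x) = -(3*x^2 - 8*x - 18)/(x^2 + 6)^2; the denominator is positive wherever f is defined, so f'(x) = 0 ⇔ -3*x^2 + 8*x + 18 = 0.
  3*x^2 - 8*x - 18 = 0 has no rational roots; quadratic formula: x = (8 ± √280)/6.
  ⇒ x = 4/3 - sqrt(70)/3 ≈ -1.4555, 4/3 + sqrt(70)/3 ≈ 4.1222

f''(x) = 2*(4*x^2*(3*x - 4) + (4 - 9*x)*(x^2 + 6))/(x^2 + 6)^3
Second-derivative test at each critical point:
  f''(-1.4555) = 0.2539 > 0 → local minimum
  f''(4.1222) = -0.0317 < 0 → local maximum

Critical points: x = 4/3 - sqrt(70)/3 ≈ -1.4555 (local minimum); x = 4/3 + sqrt(70)/3 ≈ 4.1222 (local maximum)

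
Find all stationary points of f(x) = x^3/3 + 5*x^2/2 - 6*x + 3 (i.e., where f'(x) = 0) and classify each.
f'(x) = x^2 + 5*x - 6

Solve f'(x) = 0:
  Factor: x^2 + 5*x - 6 = (x - 1)*(x + 6) = 0.
  ⇒ x = -6, 1

f''(x) = 2*x + 5
Second-derivative test at each critical point:
  f''(-6) = -7 < 0 → local maximum
  f''(1) = 7 > 0 → local minimum

Critical points: x = -6 (local maximum); x = 1 (local minimum)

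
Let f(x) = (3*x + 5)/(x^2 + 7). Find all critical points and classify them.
f'(x) = (-3*x^2 - 10*x + 21)/(x^4 + 14*x^2 + 49)

Solve f'(x) = 0:
  f'(x) = -(3*x^2 + 10*x - 21)/(x^2 + 7)^2; the denominator is positive wherever f is defined, so f'(x) = 0 ⇔ -3*x^2 - 10*x + 21 = 0.
  3*x^2 + 10*x - 21 = 0 has no rational roots; quadratic formula: x = (-10 ± √352)/6.
  ⇒ x = -2*sqrt(22)/3 - 5/3 ≈ -4.7936, -5/3 + 2*sqrt(22)/3 ≈ 1.4603

f''(x) = 2*(4*x^2*(3*x + 5) - (9*x + 5)*(x^2 + 7))/(x^2 + 7)^3
Second-derivative test at each critical point:
  f''(-4.7936) = 0.0209 > 0 → local minimum
  f''(1.4603) = -0.2250 < 0 → local maximum

Critical points: x = -2*sqrt(22)/3 - 5/3 ≈ -4.7936 (local minimum); x = -5/3 + 2*sqrt(22)/3 ≈ 1.4603 (local maximum)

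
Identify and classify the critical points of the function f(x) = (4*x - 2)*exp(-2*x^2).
f'(x) = 4*(-2*x*(2*x - 1) + 1)*exp(-2*x^2)

Solve f'(x) = 0:
  f'(x) = (-16*x^2 + 8*x + 4)·exp(-2*x^2) and exp(-2*x^2) > 0 for every x, so f'(x) = 0 ⇔ -16*x^2 + 8*x + 4 = 0.
  Factor: -16*x^2 + 8*x + 4 = -4*(4*x^2 - 2*x - 1); 4*x^2 - 2*x - 1 = 0 has no rational roots; quadratic formula: x = (2 ± √20)/8.
  ⇒ x = 1/4 - sqrt(5)/4 ≈ -0.3090, 1/4 + sqrt(5)/4 ≈ 0.8090

f''(x) = 8*(4*x^2*(2*x - 1) - 6*x + 1)*exp(-2*x^2)
Second-derivative test at each critical point:
  f''(-0.3090) = 14.7786 > 0 → local minimum
  f''(0.8090) = -4.8314 < 0 → local maximum

Critical points: x = 1/4 - sqrt(5)/4 ≈ -0.3090 (local minimum); x = 1/4 + sqrt(5)/4 ≈ 0.8090 (local maximum)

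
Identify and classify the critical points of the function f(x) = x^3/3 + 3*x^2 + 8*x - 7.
f'(x) = x^2 + 6*x + 8

Solve f'(x) = 0:
  Factor: x^2 + 6*x + 8 = (x + 2)*(x + 4) = 0.
  ⇒ x = -4, -2

f''(x) = 2*x + 6
Second-derivative test at each critical point:
  f''(-4) = -2 < 0 → local maximum
  f''(-2) = 2 > 0 → local minimum

Critical points: x = -4 (local maximum); x = -2 (local minimum)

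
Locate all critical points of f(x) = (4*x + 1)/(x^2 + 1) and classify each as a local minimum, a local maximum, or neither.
f'(x) = 2*(-2*x^2 - x + 2)/(x^4 + 2*x^2 + 1)

Solve f'(x) = 0:
  f'(x) = -2*(2*x^2 + x - 2)/(x^2 + 1)^2; the denominator is positive wherever f is defined, so f'(x) = 0 ⇔ -4*x^2 - 2*x + 4 = 0.
  Factor: -4*x^2 - 2*x + 4 = -2*(2*x^2 + x - 2); 2*x^2 + x - 2 = 0 has no rational roots; quadratic formula: x = (-1 ± √17)/4.
  ⇒ x = -sqrt(17)/4 - 1/4 ≈ -1.2808, -1/4 + sqrt(17)/4 ≈ 0.7808

f''(x) = 2*(4*x^2*(4*x + 1) - (12*x + 1)*(x^2 + 1))/(x^2 + 1)^3
Second-derivative test at each critical point:
  f''(-1.2808) = 1.1828 > 0 → local minimum
  f''(0.7808) = -3.1828 < 0 → local maximum

Critical points: x = -sqrt(17)/4 - 1/4 ≈ -1.2808 (local minimum); x = -1/4 + sqrt(17)/4 ≈ 0.7808 (local maximum)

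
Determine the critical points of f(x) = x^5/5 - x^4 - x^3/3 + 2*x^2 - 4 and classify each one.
f'(x) = x*(x^3 - 4*x^2 - x + 4)

Solve f'(x) = 0:
  Factor: x^4 - 4*x^3 - x^2 + 4*x = x*(x - 4)*(x - 1)*(x + 1) = 0.
  ⇒ x = -1, 0, 1, 4

f''(x) = 4*x^3 - 12*x^2 - 2*x + 4
Second-derivative test at each critical point:
  f''(-1) = -10 < 0 → local maximum
  f''(0) = 4 > 0 → local minimum
  f''(1) = -6 < 0 → local maximum
  f''(4) = 60 > 0 → local minimum

Critical points: x = -1 (local maximum); x = 0 (local minimum); x = 1 (local maximum); x = 4 (local minimum)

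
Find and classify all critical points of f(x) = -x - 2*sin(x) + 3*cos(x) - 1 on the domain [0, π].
f'(x) = -3*sin(x) - 2*cos(x) - 1

Solve f'(x) = 0 on [0, π]:
  f'(x) = 0 ⇔ -3*sin(x) - 2*cos(x) = 1. Write the left side as R·cos(x + φ) with R = √((-2)² + 3²) = sqrt(13), cos φ = -2*sqrt(13)/13, sin φ = 3*sqrt(13)/13; then cos(x + φ) = sqrt(13)/13. Solve for x and keep the solutions lying in [0, π].
  ⇒ x = atan((-3 + 4*sqrt(3))/(-6*sqrt(3) - 2)) + pi ≈ 2.8346

f''(x) = 2*sin(x) - 3*cos(x)
Second-derivative test at each critical point:
  f''(2.8346) = 3.4641 > 0 → local minimum

Critical points: x = atan((-3 + 4*sqrt(3))/(-6*sqrt(3) - 2)) + pi ≈ 2.8346 (local minimum)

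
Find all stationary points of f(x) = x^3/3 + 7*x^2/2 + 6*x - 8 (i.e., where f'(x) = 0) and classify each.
f'(x) = x^2 + 7*x + 6

Solve f'(x) = 0:
  Factor: x^2 + 7*x + 6 = (x + 1)*(x + 6) = 0.
  ⇒ x = -6, -1

f''(x) = 2*x + 7
Second-derivative test at each critical point:
  f''(-6) = -5 < 0 → local maximum
  f''(-1) = 5 > 0 → local minimum

Critical points: x = -6 (local maximum); x = -1 (local minimum)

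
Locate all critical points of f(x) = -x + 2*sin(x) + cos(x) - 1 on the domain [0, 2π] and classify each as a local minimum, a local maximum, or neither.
f'(x) = -sin(x) + 2*cos(x) - 1

Solve f'(x) = 0 on [0, 2π]:
  f'(x) = 0 ⇔ -sin(x) + 2*cos(x) = 1. Write the left side as R·cos(x + φ) with R = √(2² + 1²) = sqrt(5), cos φ = 2*sqrt(5)/5, sin φ = sqrt(5)/5; then cos(x + φ) = sqrt(5)/5. Solve for x and keep the solutions lying in [0, 2π].
  ⇒ x = atan(3/4) ≈ 0.6435, 3*pi/2 ≈ 4.7124

f''(x) = -2*sin(x) - cos(x)
Second-derivative test at each critical point:
  f''(0.6435) = -2 < 0 → local maximum
  f''(4.7124) = 2 > 0 → local minimum

Critical points: x = atan(3/4) ≈ 0.6435 (local maximum); x = 3*pi/2 ≈ 4.7124 (local minimum)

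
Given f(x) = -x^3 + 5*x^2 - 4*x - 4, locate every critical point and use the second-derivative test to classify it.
f'(x) = -3*x^2 + 10*x - 4

Solve f'(x) = 0:
  3*x^2 - 10*x + 4 = 0 has no rational roots; quadratic formula: x = (10 ± √52)/6.
  ⇒ x = 5/3 - sqrt(13)/3 ≈ 0.4648, sqrt(13)/3 + 5/3 ≈ 2.8685

f''(x) = 10 - 6*x
Second-derivative test at each critical point:
  f''(0.4648) = 7.2111 > 0 → local minimum
  f''(2.8685) = -7.2111 < 0 → local maximum

Critical points: x = 5/3 - sqrt(13)/3 ≈ 0.4648 (local minimum); x = sqrt(13)/3 + 5/3 ≈ 2.8685 (local maximum)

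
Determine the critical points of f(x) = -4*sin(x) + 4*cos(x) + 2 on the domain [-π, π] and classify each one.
f'(x) = -4*sqrt(2)*sin(x + pi/4)

Solve f'(x) = 0 on [-π, π]:
  f'(x) = 0 ⇔ -4*cos(x) = 4*sin(x) ⇔ tan(x) = -1, i.e. x = arctan(-1) + nπ; keep the solutions lying in [-π, π].
  ⇒ x = -pi/4 ≈ -0.7854, 3*pi/4 ≈ 2.3562

f''(x) = -4*sqrt(2)*cos(x + pi/4)
Second-derivative test at each critical point:
  f''(-0.7854) = -5.6569 < 0 → local maximum
  f''(2.3562) = 5.6569 > 0 → local minimum

Critical points: x = -pi/4 ≈ -0.7854 (local maximum); x = 3*pi/4 ≈ 2.3562 (local minimum)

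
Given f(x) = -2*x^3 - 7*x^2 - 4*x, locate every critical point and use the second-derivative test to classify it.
f'(x) = -6*x^2 - 14*x - 4

Solve f'(x) = 0:
  Factor: -6*x^2 - 14*x - 4 = -2*(x + 2)*(3*x + 1) = 0.
  ⇒ x = -2, -1/3

f''(x) = -12*x - 14
Second-derivative test at each critical point:
  f''(-2) = 10 > 0 → local minimum
  f''(-1/3) = -10 < 0 → local maximum

Critical points: x = -2 (local minimum); x = -1/3 (local maximum)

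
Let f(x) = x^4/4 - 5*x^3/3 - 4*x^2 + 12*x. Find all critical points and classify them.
f'(x) = x^3 - 5*x^2 - 8*x + 12

Solve f'(x) = 0:
  Factor: x^3 - 5*x^2 - 8*x + 12 = (x - 6)*(x - 1)*(x + 2) = 0.
  ⇒ x = -2, 1, 6

f''(x) = 3*x^2 - 10*x - 8
Second-derivative test at each critical point:
  f''(-2) = 24 > 0 → local minimum
  f''(1) = -15 < 0 → local maximum
  f''(6) = 40 > 0 → local minimum

Critical points: x = -2 (local minimum); x = 1 (local maximum); x = 6 (local minimum)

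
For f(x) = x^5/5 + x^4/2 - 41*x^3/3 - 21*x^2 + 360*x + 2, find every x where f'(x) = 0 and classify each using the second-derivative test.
f'(x) = x^4 + 2*x^3 - 41*x^2 - 42*x + 360

Solve f'(x) = 0:
  Factor: x^4 + 2*x^3 - 41*x^2 - 42*x + 360 = (x - 5)*(x - 3)*(x + 4)*(x + 6) = 0.
  ⇒ x = -6, -4, 3, 5

f''(x) = 4*x^3 + 6*x^2 - 82*x - 42
Second-derivative test at each critical point:
  f''(-6) = -198 < 0 → local maximum
  f''(-4) = 126 > 0 → local minimum
  f''(3) = -126 < 0 → local maximum
  f''(5) = 198 > 0 → local minimum

Critical points: x = -6 (local maximum); x = -4 (local minimum); x = 3 (local maximum); x = 5 (local minimum)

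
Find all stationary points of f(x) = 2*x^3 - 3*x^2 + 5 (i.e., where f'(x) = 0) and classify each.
f'(x) = 6*x*(x - 1)

Solve f'(x) = 0:
  Factor: 6*x^2 - 6*x = 6*x*(x - 1) = 0.
  ⇒ x = 0, 1

f''(x) = 12*x - 6
Second-derivative test at each critical point:
  f''(0) = -6 < 0 → local maximum
  f''(1) = 6 > 0 → local minimum

Critical points: x = 0 (local maximum); x = 1 (local minimum)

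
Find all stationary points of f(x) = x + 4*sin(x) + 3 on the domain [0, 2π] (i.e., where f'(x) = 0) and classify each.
f'(x) = 4*cos(x) + 1

Solve f'(x) = 0 on [0, 2π]:
  f'(x) = 0 ⇔ cos(x) = -1/4, i.e. x = ±arccos(-1/4) + 2nπ; keep the solutions lying in [0, 2π].
  ⇒ x = acos(-1/4) ≈ 1.8235, -acos(-1/4) + 2*pi ≈ 4.4597

f''(x) = -4*sin(x)
Second-derivative test at each critical point:
  f''(1.8235) = -3.8730 < 0 → local maximum
  f''(4.4597) = 3.8730 > 0 → local minimum

Critical points: x = acos(-1/4) ≈ 1.8235 (local maximum); x = -acos(-1/4) + 2*pi ≈ 4.4597 (local minimum)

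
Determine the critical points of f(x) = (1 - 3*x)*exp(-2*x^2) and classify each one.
f'(x) = (4*x*(3*x - 1) - 3)*exp(-2*x^2)

Solve f'(x) = 0:
  f'(x) = (12*x^2 - 4*x - 3)·exp(-2*x^2) and exp(-2*x^2) > 0 for every x, so f'(x) = 0 ⇔ 12*x^2 - 4*x - 3 = 0.
  12*x^2 - 4*x - 3 = 0 has no rational roots; quadratic formula: x = (4 ± √160)/24.
  ⇒ x = 1/6 - sqrt(10)/6 ≈ -0.3604, 1/6 + sqrt(10)/6 ≈ 0.6937

f''(x) = 4*(4*x^2*(1 - 3*x) + 9*x - 1)*exp(-2*x^2)
Second-derivative test at each critical point:
  f''(-0.3604) = -9.7556 < 0 → local maximum
  f''(0.6937) = 4.8313 > 0 → local minimum

Critical points: x = 1/6 - sqrt(10)/6 ≈ -0.3604 (local maximum); x = 1/6 + sqrt(10)/6 ≈ 0.6937 (local minimum)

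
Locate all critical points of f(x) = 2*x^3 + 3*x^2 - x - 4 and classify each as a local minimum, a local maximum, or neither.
f'(x) = 6*x^2 + 6*x - 1

Solve f'(x) = 0:
  6*x^2 + 6*x - 1 = 0 has no rational roots; quadratic formula: x = (-6 ± √60)/12.
  ⇒ x = -sqrt(15)/6 - 1/2 ≈ -1.1455, -1/2 + sqrt(15)/6 ≈ 0.1455

f''(x) = 12*x + 6
Second-derivative test at each critical point:
  f''(-1.1455) = -7.7460 < 0 → local maximum
  f''(0.1455) = 7.7460 > 0 → local minimum

Critical points: x = -sqrt(15)/6 - 1/2 ≈ -1.1455 (local maximum); x = -1/2 + sqrt(15)/6 ≈ 0.1455 (local minimum)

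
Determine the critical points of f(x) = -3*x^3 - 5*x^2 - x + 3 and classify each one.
f'(x) = -9*x^2 - 10*x - 1

Solve f'(x) = 0:
  Factor: -9*x^2 - 10*x - 1 = -(x + 1)*(9*x + 1) = 0.
  ⇒ x = -1, -1/9

f''(x) = -18*x - 10
Second-derivative test at each critical point:
  f''(-1) = 8 > 0 → local minimum
  f''(-1/9) = -8 < 0 → local maximum

Critical points: x = -1 (local minimum); x = -1/9 (local maximum)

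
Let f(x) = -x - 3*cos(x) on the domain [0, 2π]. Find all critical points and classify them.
f'(x) = 3*sin(x) - 1

Solve f'(x) = 0 on [0, 2π]:
  f'(x) = 0 ⇔ sin(x) = 1/3, i.e. x = arcsin(1/3) + 2nπ or x = π − arcsin(1/3) + 2nπ; keep the solutions lying in [0, 2π].
  ⇒ x = asin(1/3) ≈ 0.3398, pi - asin(1/3) ≈ 2.8018

f''(x) = 3*cos(x)
Second-derivative test at each critical point:
  f''(0.3398) = 2.8284 > 0 → local minimum
  f''(2.8018) = -2.8284 < 0 → local maximum

Critical points: x = asin(1/3) ≈ 0.3398 (local minimum); x = pi - asin(1/3) ≈ 2.8018 (local maximum)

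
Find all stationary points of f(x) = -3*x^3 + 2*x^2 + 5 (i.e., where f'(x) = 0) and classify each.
f'(x) = x*(4 - 9*x)

Solve f'(x) = 0:
  Factor: -9*x^2 + 4*x = -x*(9*x - 4) = 0.
  ⇒ x = 0, 4/9

f''(x) = 4 - 18*x
Second-derivative test at each critical point:
  f''(0) = 4 > 0 → local minimum
  f''(4/9) = -4 < 0 → local maximum

Critical points: x = 0 (local minimum); x = 4/9 (local maximum)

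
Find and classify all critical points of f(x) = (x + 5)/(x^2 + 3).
f'(x) = (x^2 - 2*x*(x + 5) + 3)/(x^2 + 3)^2

Solve f'(x) = 0:
  f'(x) = -(x^2 + 10*x - 3)/(x^2 + 3)^2; the denominator is positive wherever f is defined, so f'(x) = 0 ⇔ -x^2 - 10*x + 3 = 0.
  x^2 + 10*x - 3 = 0 has no rational roots; quadratic formula: x = (-10 ± √112)/2.
  ⇒ x = -2*sqrt(7) - 5 ≈ -10.2915, -5 + 2*sqrt(7) ≈ 0.2915

f''(x) = 2*(4*x^2*(x + 5) - (3*x + 5)*(x^2 + 3))/(x^2 + 3)^3
Second-derivative test at each critical point:
  f''(-10.2915) = 0.0009 > 0 → local minimum
  f''(0.2915) = -1.1120 < 0 → local maximum

Critical points: x = -2*sqrt(7) - 5 ≈ -10.2915 (local minimum); x = -5 + 2*sqrt(7) ≈ 0.2915 (local maximum)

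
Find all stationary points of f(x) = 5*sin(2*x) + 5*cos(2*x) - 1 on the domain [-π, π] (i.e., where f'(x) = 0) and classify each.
f'(x) = 10*sqrt(2)*cos(2*x + pi/4)

Solve f'(x) = 0 on [-π, π]:
  f'(x) = 0 ⇔ 5*cos(2*x) = 5*sin(2*x) ⇔ tan(2*x) = 1, i.e. 2*x = arctan(1) + nπ; keep the solutions lying in [-π, π].
  ⇒ x = -7*pi/8 ≈ -2.7489, -3*pi/8 ≈ -1.1781, pi/8 ≈ 0.3927, 5*pi/8 ≈ 1.9635

f''(x) = -20*sqrt(2)*sin(2*x + pi/4)
Second-derivative test at each critical point:
  f''(-2.7489) = -28.2843 < 0 → local maximum
  f''(-1.1781) = 28.2843 > 0 → local minimum
  f''(0.3927) = -28.2843 < 0 → local maximum
  f''(1.9635) = 28.2843 > 0 → local minimum

Critical points: x = -7*pi/8 ≈ -2.7489 (local maximum); x = -3*pi/8 ≈ -1.1781 (local minimum); x = pi/8 ≈ 0.3927 (local maximum); x = 5*pi/8 ≈ 1.9635 (local minimum)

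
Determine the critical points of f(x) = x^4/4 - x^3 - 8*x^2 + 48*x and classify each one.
f'(x) = x^3 - 3*x^2 - 16*x + 48

Solve f'(x) = 0:
  Factor: x^3 - 3*x^2 - 16*x + 48 = (x - 4)*(x - 3)*(x + 4) = 0.
  ⇒ x = -4, 3, 4

f''(x) = 3*x^2 - 6*x - 16
Second-derivative test at each critical point:
  f''(-4) = 56 > 0 → local minimum
  f''(3) = -7 < 0 → local maximum
  f''(4) = 8 > 0 → local minimum

Critical points: x = -4 (local minimum); x = 3 (local maximum); x = 4 (local minimum)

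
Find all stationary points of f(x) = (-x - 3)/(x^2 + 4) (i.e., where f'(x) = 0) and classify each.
f'(x) = (-x^2 + 2*x*(x + 3) - 4)/(x^2 + 4)^2

Solve f'(x) = 0:
  f'(x) = (x^2 + 6*x - 4)/(x^2 + 4)^2; the denominator is positive wherever f is defined, so f'(x) = 0 ⇔ x^2 + 6*x - 4 = 0.
  x^2 + 6*x - 4 = 0 has no rational roots; quadratic formula: x = (-6 ± √52)/2.
  ⇒ x = -sqrt(13) - 3 ≈ -6.6056, -3 + sqrt(13) ≈ 0.6056

f''(x) = 2*(-4*x^2*(x + 3) + 3*(x + 1)*(x^2 + 4))/(x^2 + 4)^3
Second-derivative test at each critical point:
  f''(-6.6056) = -0.0032 < 0 → local maximum
  f''(0.6056) = 0.3782 > 0 → local minimum

Critical points: x = -sqrt(13) - 3 ≈ -6.6056 (local maximum); x = -3 + sqrt(13) ≈ 0.6056 (local minimum)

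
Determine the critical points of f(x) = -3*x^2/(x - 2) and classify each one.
f'(x) = 3*x*(4 - x)/(x - 2)^2

Solve f'(x) = 0:
  f'(x) = -3*x*(x - 4)/(x - 2)^2; the denominator is positive wherever f is defined, so f'(x) = 0 ⇔ -3*x^2 + 12*x = 0.
  Factor: -3*x^2 + 12*x = -3*x*(x - 4) = 0.
  ⇒ x = 0, 4

f''(x) = -24/(x^3 - 6*x^2 + 12*x - 8)
Second-derivative test at each critical point:
  f''(0) = 3 > 0 → local minimum
  f''(4) = -3 < 0 → local maximum

Critical points: x = 0 (local minimum); x = 4 (local maximum)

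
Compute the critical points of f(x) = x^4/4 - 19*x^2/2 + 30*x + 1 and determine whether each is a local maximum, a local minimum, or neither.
f'(x) = x^3 - 19*x + 30

Solve f'(x) = 0:
  Factor: x^3 - 19*x + 30 = (x - 3)*(x - 2)*(x + 5) = 0.
  ⇒ x = -5, 2, 3

f''(x) = 3*x^2 - 19
Second-derivative test at each critical point:
  f''(-5) = 56 > 0 → local minimum
  f''(2) = -7 < 0 → local maximum
  f''(3) = 8 > 0 → local minimum

Critical points: x = -5 (local minimum); x = 2 (local maximum); x = 3 (local minimum)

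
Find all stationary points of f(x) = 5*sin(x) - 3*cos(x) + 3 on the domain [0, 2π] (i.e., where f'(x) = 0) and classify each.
f'(x) = 3*sin(x) + 5*cos(x)

Solve f'(x) = 0 on [0, 2π]:
  f'(x) = 0 ⇔ 5*cos(x) = -3*sin(x) ⇔ tan(x) = -5/3, i.e. x = arctan(-5/3) + nπ; keep the solutions lying in [0, 2π].
  ⇒ x = pi - atan(5/3) ≈ 2.1112, -atan(5/3) + 2*pi ≈ 5.2528

f''(x) = -5*sin(x) + 3*cos(x)
Second-derivative test at each critical point:
  f''(2.1112) = -5.8310 < 0 → local maximum
  f''(5.2528) = 5.8310 > 0 → local minimum

Critical points: x = pi - atan(5/3) ≈ 2.1112 (local maximum); x = -atan(5/3) + 2*pi ≈ 5.2528 (local minimum)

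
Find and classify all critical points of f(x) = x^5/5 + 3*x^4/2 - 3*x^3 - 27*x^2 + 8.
f'(x) = x*(x^3 + 6*x^2 - 9*x - 54)

Solve f'(x) = 0:
  Factor: x^4 + 6*x^3 - 9*x^2 - 54*x = x*(x - 3)*(x + 3)*(x + 6) = 0.
  ⇒ x = -6, -3, 0, 3

f''(x) = 4*x^3 + 18*x^2 - 18*x - 54
Second-derivative test at each critical point:
  f''(-6) = -162 < 0 → local maximum
  f''(-3) = 54 > 0 → local minimum
  f''(0) = -54 < 0 → local maximum
  f''(3) = 162 > 0 → local minimum

Critical points: x = -6 (local maximum); x = -3 (local minimum); x = 0 (local maximum); x = 3 (local minimum)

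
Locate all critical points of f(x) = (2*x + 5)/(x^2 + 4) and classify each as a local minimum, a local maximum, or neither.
f'(x) = 2*(-x^2 - 5*x + 4)/(x^4 + 8*x^2 + 16)

Solve f'(x) = 0:
  f'(x) = -2*(x^2 + 5*x - 4)/(x^2 + 4)^2; the denominator is positive wherever f is defined, so f'(x) = 0 ⇔ -2*x^2 - 10*x + 8 = 0.
  Factor: -2*x^2 - 10*x + 8 = -2*(x^2 + 5*x - 4); x^2 + 5*x - 4 = 0 has no rational roots; quadratic formula: x = (-5 ± √41)/2.
  ⇒ x = -sqrt(41)/2 - 5/2 ≈ -5.7016, -5/2 + sqrt(41)/2 ≈ 0.7016

f''(x) = 2*(4*x^2*(2*x + 5) - (6*x + 5)*(x^2 + 4))/(x^2 + 4)^3
Second-derivative test at each critical point:
  f''(-5.7016) = 0.0096 > 0 → local minimum
  f''(0.7016) = -0.6346 < 0 → local maximum

Critical points: x = -sqrt(41)/2 - 5/2 ≈ -5.7016 (local minimum); x = -5/2 + sqrt(41)/2 ≈ 0.7016 (local maximum)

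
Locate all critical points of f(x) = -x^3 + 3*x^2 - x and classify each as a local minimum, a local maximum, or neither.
f'(x) = -3*x^2 + 6*x - 1

Solve f'(x) = 0:
  3*x^2 - 6*x + 1 = 0 has no rational roots; quadratic formula: x = (6 ± √24)/6.
  ⇒ x = 1 - sqrt(6)/3 ≈ 0.1835, sqrt(6)/3 + 1 ≈ 1.8165

f''(x) = 6 - 6*x
Second-derivative test at each critical point:
  f''(0.1835) = 4.8990 > 0 → local minimum
  f''(1.8165) = -4.8990 < 0 → local maximum

Critical points: x = 1 - sqrt(6)/3 ≈ 0.1835 (local minimum); x = sqrt(6)/3 + 1 ≈ 1.8165 (local maximum)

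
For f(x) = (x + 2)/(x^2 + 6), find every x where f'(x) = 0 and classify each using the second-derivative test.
f'(x) = (x^2 - 2*x*(x + 2) + 6)/(x^2 + 6)^2

Solve f'(x) = 0:
  f'(x) = -(x^2 + 4*x - 6)/(x^2 + 6)^2; the denominator is positive wherever f is defined, so f'(x) = 0 ⇔ -x^2 - 4*x + 6 = 0.
  x^2 + 4*x - 6 = 0 has no rational roots; quadratic formula: x = (-4 ± √40)/2.
  ⇒ x = -sqrt(10) - 2 ≈ -5.1623, -2 + sqrt(10) ≈ 1.1623

f''(x) = 2*(4*x^2*(x + 2) - (3*x + 2)*(x^2 + 6))/(x^2 + 6)^3
Second-derivative test at each critical point:
  f''(-5.1623) = 0.0059 > 0 → local minimum
  f''(1.1623) = -0.1170 < 0 → local maximum

Critical points: x = -sqrt(10) - 2 ≈ -5.1623 (local minimum); x = -2 + sqrt(10) ≈ 1.1623 (local maximum)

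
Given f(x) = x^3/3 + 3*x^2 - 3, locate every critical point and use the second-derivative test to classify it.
f'(x) = x*(x + 6)

Solve f'(x) = 0:
  Factor: x^2 + 6*x = x*(x + 6) = 0.
  ⇒ x = -6, 0

f''(x) = 2*x + 6
Second-derivative test at each critical point:
  f''(-6) = -6 < 0 → local maximum
  f''(0) = 6 > 0 → local minimum

Critical points: x = -6 (local maximum); x = 0 (local minimum)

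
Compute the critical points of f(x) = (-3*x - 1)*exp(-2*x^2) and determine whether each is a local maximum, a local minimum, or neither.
f'(x) = (4*x*(3*x + 1) - 3)*exp(-2*x^2)

Solve f'(x) = 0:
  f'(x) = (12*x^2 + 4*x - 3)·exp(-2*x^2) and exp(-2*x^2) > 0 for every x, so f'(x) = 0 ⇔ 12*x^2 + 4*x - 3 = 0.
  12*x^2 + 4*x - 3 = 0 has no rational roots; quadratic formula: x = (-4 ± √160)/24.
  ⇒ x = -sqrt(10)/6 - 1/6 ≈ -0.6937, -1/6 + sqrt(10)/6 ≈ 0.3604

f''(x) = 4*(-12*x^3 - 4*x^2 + 9*x + 1)*exp(-2*x^2)
Second-derivative test at each critical point:
  f''(-0.6937) = -4.8313 < 0 → local maximum
  f''(0.3604) = 9.7556 > 0 → local minimum

Critical points: x = -sqrt(10)/6 - 1/6 ≈ -0.6937 (local maximum); x = -1/6 + sqrt(10)/6 ≈ 0.3604 (local minimum)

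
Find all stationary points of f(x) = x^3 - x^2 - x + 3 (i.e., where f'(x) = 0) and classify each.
f'(x) = 3*x^2 - 2*x - 1

Solve f'(x) = 0:
  Factor: 3*x^2 - 2*x - 1 = (x - 1)*(3*x + 1) = 0.
  ⇒ x = -1/3, 1

f''(x) = 6*x - 2
Second-derivative test at each critical point:
  f''(-1/3) = -4 < 0 → local maximum
  f''(1) = 4 > 0 → local minimum

Critical points: x = -1/3 (local maximum); x = 1 (local minimum)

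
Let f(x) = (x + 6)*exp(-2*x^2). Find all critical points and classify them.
f'(x) = (-4*x*(x + 6) + 1)*exp(-2*x^2)

Solve f'(x) = 0:
  f'(x) = (-4*x^2 - 24*x + 1)·exp(-2*x^2) and exp(-2*x^2) > 0 for every x, so f'(x) = 0 ⇔ -4*x^2 - 24*x + 1 = 0.
  4*x^2 + 24*x - 1 = 0 has no rational roots; quadratic formula: x = (-24 ± √592)/8.
  ⇒ x = -sqrt(37)/2 - 3 ≈ -6.0414, -3 + sqrt(37)/2 ≈ 0.0414

f''(x) = 4*(4*x^2*(x + 6) - 3*x - 6)*exp(-2*x^2)
Second-derivative test at each critical point:
  f''(-6.0414) = 4.832e-31 > 0 → local minimum
  f''(0.0414) = -24.2479 < 0 → local maximum

Critical points: x = -sqrt(37)/2 - 3 ≈ -6.0414 (local minimum); x = -3 + sqrt(37)/2 ≈ 0.0414 (local maximum)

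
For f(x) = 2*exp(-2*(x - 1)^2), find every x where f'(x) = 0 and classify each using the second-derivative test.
f'(x) = 8*(1 - x)*exp(-2*(x - 1)^2)

Solve f'(x) = 0:
  f'(x) = (8 - 8*x)·exp(-2*(x - 1)^2) and exp(-2*(x - 1)^2) > 0 for every x, so f'(x) = 0 ⇔ 8 - 8*x = 0.
  Factor: 8 - 8*x = -8*(x - 1) = 0.
  ⇒ x = 1

f''(x) = 8*(4*(x - 1)^2 - 1)*exp(-2*(x - 1)^2)
Second-derivative test at each critical point:
  f''(1) = -8 < 0 → local maximum

Critical points: x = 1 (local maximum)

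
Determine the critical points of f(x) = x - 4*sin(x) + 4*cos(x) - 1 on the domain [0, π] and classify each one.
f'(x) = -4*sqrt(2)*sin(x + pi/4) + 1

Solve f'(x) = 0 on [0, π]:
  f'(x) = 0 ⇔ -4*sin(x) - 4*cos(x) = -1. Write the left side as R·cos(x + φ) with R = √((-4)² + 4²) = 4*sqrt(2), cos φ = -sqrt(2)/2, sin φ = sqrt(2)/2; then cos(x + φ) = -sqrt(2)/8. Solve for x and keep the solutions lying in [0, π].
  ⇒ x = atan((1 + sqrt(31))/(1 - sqrt(31))) + pi ≈ 2.1785

f''(x) = -4*sqrt(2)*cos(x + pi/4)
Second-derivative test at each critical point:
  f''(2.1785) = 5.5678 > 0 → local minimum

Critical points: x = atan((1 + sqrt(31))/(1 - sqrt(31))) + pi ≈ 2.1785 (local minimum)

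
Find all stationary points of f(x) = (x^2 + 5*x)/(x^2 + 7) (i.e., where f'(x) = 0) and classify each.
f'(x) = (-5*x^2 + 14*x + 35)/(x^4 + 14*x^2 + 49)

Solve f'(x) = 0:
  f'(x) = -(5*x^2 - 14*x - 35)/(x^2 + 7)^2; the denominator is positive wherever f is defined, so f'(x) = 0 ⇔ -5*x^2 + 14*x + 35 = 0.
  5*x^2 - 14*x - 35 = 0 has no rational roots; quadratic formula: x = (14 ± √896)/10.
  ⇒ x = 7/5 - 4*sqrt(14)/5 ≈ -1.5933, 7/5 + 4*sqrt(14)/5 ≈ 4.3933

f''(x) = 2*(5*x^3 - 21*x^2 - 105*x + 49)/(x^6 + 21*x^4 + 147*x^2 + 343)
Second-derivative test at each critical point:
  f''(-1.5933) = 0.3290 > 0 → local minimum
  f''(4.3933) = -0.0433 < 0 → local maximum

Critical points: x = 7/5 - 4*sqrt(14)/5 ≈ -1.5933 (local minimum); x = 7/5 + 4*sqrt(14)/5 ≈ 4.3933 (local maximum)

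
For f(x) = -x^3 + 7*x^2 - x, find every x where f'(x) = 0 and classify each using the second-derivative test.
f'(x) = -3*x^2 + 14*x - 1

Solve f'(x) = 0:
  3*x^2 - 14*x + 1 = 0 has no rational roots; quadratic formula: x = (14 ± √184)/6.
  ⇒ x = 7/3 - sqrt(46)/3 ≈ 0.0726, sqrt(46)/3 + 7/3 ≈ 4.5941

f''(x) = 14 - 6*x
Second-derivative test at each critical point:
  f''(0.0726) = 13.5647 > 0 → local minimum
  f''(4.5941) = -13.5647 < 0 → local maximum

Critical points: x = 7/3 - sqrt(46)/3 ≈ 0.0726 (local minimum); x = sqrt(46)/3 + 7/3 ≈ 4.5941 (local maximum)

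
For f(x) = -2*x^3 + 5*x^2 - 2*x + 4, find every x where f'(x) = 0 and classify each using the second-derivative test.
f'(x) = -6*x^2 + 10*x - 2

Solve f'(x) = 0:
  Factor: -6*x^2 + 10*x - 2 = -2*(3*x^2 - 5*x + 1); 3*x^2 - 5*x + 1 = 0 has no rational roots; quadratic formula: x = (5 ± √13)/6.
  ⇒ x = 5/6 - sqrt(13)/6 ≈ 0.2324, sqrt(13)/6 + 5/6 ≈ 1.4343

f''(x) = 10 - 12*x
Second-derivative test at each critical point:
  f''(0.2324) = 7.2111 > 0 → local minimum
  f''(1.4343) = -7.2111 < 0 → local maximum

Critical points: x = 5/6 - sqrt(13)/6 ≈ 0.2324 (local minimum); x = sqrt(13)/6 + 5/6 ≈ 1.4343 (local maximum)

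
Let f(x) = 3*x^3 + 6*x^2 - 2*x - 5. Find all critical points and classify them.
f'(x) = 9*x^2 + 12*x - 2

Solve f'(x) = 0:
  9*x^2 + 12*x - 2 = 0 has no rational roots; quadratic formula: x = (-12 ± √216)/18.
  ⇒ x = -sqrt(6)/3 - 2/3 ≈ -1.4832, -2/3 + sqrt(6)/3 ≈ 0.1498

f''(x) = 18*x + 12
Second-derivative test at each critical point:
  f''(-1.4832) = -14.6969 < 0 → local maximum
  f''(0.1498) = 14.6969 > 0 → local minimum

Critical points: x = -sqrt(6)/3 - 2/3 ≈ -1.4832 (local maximum); x = -2/3 + sqrt(6)/3 ≈ 0.1498 (local minimum)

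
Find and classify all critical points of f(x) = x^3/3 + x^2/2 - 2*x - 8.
f'(x) = x^2 + x - 2

Solve f'(x) = 0:
  Factor: x^2 + x - 2 = (x - 1)*(x + 2) = 0.
  ⇒ x = -2, 1

f''(x) = 2*x + 1
Second-derivative test at each critical point:
  f''(-2) = -3 < 0 → local maximum
  f''(1) = 3 > 0 → local minimum

Critical points: x = -2 (local maximum); x = 1 (local minimum)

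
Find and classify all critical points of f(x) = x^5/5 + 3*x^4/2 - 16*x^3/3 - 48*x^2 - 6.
f'(x) = x*(x^3 + 6*x^2 - 16*x - 96)

Solve f'(x) = 0:
  Factor: x^4 + 6*x^3 - 16*x^2 - 96*x = x*(x - 4)*(x + 4)*(x + 6) = 0.
  ⇒ x = -6, -4, 0, 4

f''(x) = 4*x^3 + 18*x^2 - 32*x - 96
Second-derivative test at each critical point:
  f''(-6) = -120 < 0 → local maximum
  f''(-4) = 64 > 0 → local minimum
  f''(0) = -96 < 0 → local maximum
  f''(4) = 320 > 0 → local minimum

Critical points: x = -6 (local maximum); x = -4 (local minimum); x = 0 (local maximum); x = 4 (local minimum)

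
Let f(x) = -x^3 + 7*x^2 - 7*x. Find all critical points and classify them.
f'(x) = -3*x^2 + 14*x - 7

Solve f'(x) = 0:
  3*x^2 - 14*x + 7 = 0 has no rational roots; quadratic formula: x = (14 ± √112)/6.
  ⇒ x = 7/3 - 2*sqrt(7)/3 ≈ 0.5695, 2*sqrt(7)/3 + 7/3 ≈ 4.0972

f''(x) = 14 - 6*x
Second-derivative test at each critical point:
  f''(0.5695) = 10.5830 > 0 → local minimum
  f''(4.0972) = -10.5830 < 0 → local maximum

Critical points: x = 7/3 - 2*sqrt(7)/3 ≈ 0.5695 (local minimum); x = 2*sqrt(7)/3 + 7/3 ≈ 4.0972 (local maximum)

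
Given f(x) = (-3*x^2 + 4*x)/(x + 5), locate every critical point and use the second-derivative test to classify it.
f'(x) = (-3*x^2 - 30*x + 20)/(x^2 + 10*x + 25)

Solve f'(x) = 0:
  f'(x) = -(3*x^2 + 30*x - 20)/(x + 5)^2; the denominator is positive wherever f is defined, so f'(x) = 0 ⇔ -3*x^2 - 30*x + 20 = 0.
  3*x^2 + 30*x - 20 = 0 has no rational roots; quadratic formula: x = (-30 ± √1140)/6.
  ⇒ x = -sqrt(285)/3 - 5 ≈ -10.6273, -5 + sqrt(285)/3 ≈ 0.6273

f''(x) = -190/(x^3 + 15*x^2 + 75*x + 125)
Second-derivative test at each critical point:
  f''(-10.6273) = 1.0662 > 0 → local minimum
  f''(0.6273) = -1.0662 < 0 → local maximum

Critical points: x = -sqrt(285)/3 - 5 ≈ -10.6273 (local minimum); x = -5 + sqrt(285)/3 ≈ 0.6273 (local maximum)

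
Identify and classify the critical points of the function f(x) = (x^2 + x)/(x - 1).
f'(x) = (x^2 - 2*x - 1)/(x^2 - 2*x + 1)

Solve f'(x) = 0:
  f'(x) = (x^2 - 2*x - 1)/(x - 1)^2; the denominator is positive wherever f is defined, so f'(x) = 0 ⇔ x^2 - 2*x - 1 = 0.
  x^2 - 2*x - 1 = 0 has no rational roots; quadratic formula: x = (2 ± √8)/2.
  ⇒ x = 1 - sqrt(2) ≈ -0.4142, 1 + sqrt(2) ≈ 2.4142

f''(x) = 4/(x^3 - 3*x^2 + 3*x - 1)
Second-derivative test at each critical point:
  f''(-0.4142) = -1.4142 < 0 → local maximum
  f''(2.4142) = 1.4142 > 0 → local minimum

Critical points: x = 1 - sqrt(2) ≈ -0.4142 (local maximum); x = 1 + sqrt(2) ≈ 2.4142 (local minimum)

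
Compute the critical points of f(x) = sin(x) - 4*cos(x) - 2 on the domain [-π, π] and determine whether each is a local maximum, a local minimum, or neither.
f'(x) = 4*sin(x) + cos(x)

Solve f'(x) = 0 on [-π, π]:
  f'(x) = 0 ⇔ cos(x) = -4*sin(x) ⇔ tan(x) = -1/4, i.e. x = arctan(-1/4) + nπ; keep the solutions lying in [-π, π].
  ⇒ x = -atan(1/4) ≈ -0.2450, pi - atan(1/4) ≈ 2.8966

f''(x) = -sin(x) + 4*cos(x)
Second-derivative test at each critical point:
  f''(-0.2450) = 4.1231 > 0 → local minimum
  f''(2.8966) = -4.1231 < 0 → local maximum

Critical points: x = -atan(1/4) ≈ -0.2450 (local minimum); x = pi - atan(1/4) ≈ 2.8966 (local maximum)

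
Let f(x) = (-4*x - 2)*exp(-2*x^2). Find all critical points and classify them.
f'(x) = 4*(2*x*(2*x + 1) - 1)*exp(-2*x^2)

Solve f'(x) = 0:
  f'(x) = (16*x^2 + 8*x - 4)·exp(-2*x^2) and exp(-2*x^2) > 0 for every x, so f'(x) = 0 ⇔ 16*x^2 + 8*x - 4 = 0.
  Factor: 16*x^2 + 8*x - 4 = 4*(4*x^2 + 2*x - 1); 4*x^2 + 2*x - 1 = 0 has no rational roots; quadratic formula: x = (-2 ± √20)/8.
  ⇒ x = -sqrt(5)/4 - 1/4 ≈ -0.8090, -1/4 + sqrt(5)/4 ≈ 0.3090

f''(x) = 8*(-8*x^3 - 4*x^2 + 6*x + 1)*exp(-2*x^2)
Second-derivative test at each critical point:
  f''(-0.8090) = -4.8314 < 0 → local maximum
  f''(0.3090) = 14.7786 > 0 → local minimum

Critical points: x = -sqrt(5)/4 - 1/4 ≈ -0.8090 (local maximum); x = -1/4 + sqrt(5)/4 ≈ 0.3090 (local minimum)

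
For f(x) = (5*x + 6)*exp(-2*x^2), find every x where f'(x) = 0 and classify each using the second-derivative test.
f'(x) = (-4*x*(5*x + 6) + 5)*exp(-2*x^2)

Solve f'(x) = 0:
  f'(x) = (-20*x^2 - 24*x + 5)·exp(-2*x^2) and exp(-2*x^2) > 0 for every x, so f'(x) = 0 ⇔ -20*x^2 - 24*x + 5 = 0.
  20*x^2 + 24*x - 5 = 0 has no rational roots; quadratic formula: x = (-24 ± √976)/40.
  ⇒ x = -sqrt(61)/10 - 3/5 ≈ -1.3810, -3/5 + sqrt(61)/10 ≈ 0.1810

f''(x) = 4*(4*x^2*(5*x + 6) - 15*x - 6)*exp(-2*x^2)
Second-derivative test at each critical point:
  f''(-1.3810) = 0.6889 > 0 → local minimum
  f''(0.1810) = -29.2591 < 0 → local maximum

Critical points: x = -sqrt(61)/10 - 3/5 ≈ -1.3810 (local minimum); x = -3/5 + sqrt(61)/10 ≈ 0.1810 (local maximum)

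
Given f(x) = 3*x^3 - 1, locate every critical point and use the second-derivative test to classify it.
f'(x) = 9*x^2

Solve f'(x) = 0:
  ⇒ x = 0

f''(x) = 18*x
Second-derivative test at each critical point:
  f''(0) = 0, so the second-derivative test is inconclusive; use the first-derivative test: f'(-1/4) = 0.5625, f'(1/4) = 0.5625 — f' is positive on both sides (no sign change) → neither a local maximum nor a local minimum

Critical points: x = 0 (neither)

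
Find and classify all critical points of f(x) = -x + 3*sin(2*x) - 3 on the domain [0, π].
f'(x) = 6*cos(2*x) - 1

Solve f'(x) = 0 on [0, π]:
  f'(x) = 0 ⇔ cos(2*x) = 1/6, i.e. 2*x = ±arccos(1/6) + 2nπ; keep the solutions lying in [0, π].
  ⇒ x = acos(1/6)/2 ≈ 0.7017, pi - acos(1/6)/2 ≈ 2.4399

f''(x) = -12*sin(2*x)
Second-derivative test at each critical point:
  f''(0.7017) = -11.8322 < 0 → local maximum
  f''(2.4399) = 11.8322 > 0 → local minimum

Critical points: x = acos(1/6)/2 ≈ 0.7017 (local maximum); x = pi - acos(1/6)/2 ≈ 2.4399 (local minimum)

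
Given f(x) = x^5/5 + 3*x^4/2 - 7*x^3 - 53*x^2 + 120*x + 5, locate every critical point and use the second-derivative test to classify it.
f'(x) = x^4 + 6*x^3 - 21*x^2 - 106*x + 120

Solve f'(x) = 0:
  Factor: x^4 + 6*x^3 - 21*x^2 - 106*x + 120 = (x - 4)*(x - 1)*(x + 5)*(x + 6) = 0.
  ⇒ x = -6, -5, 1, 4

f''(x) = 4*x^3 + 18*x^2 - 42*x - 106
Second-derivative test at each critical point:
  f''(-6) = -70 < 0 → local maximum
  f''(-5) = 54 > 0 → local minimum
  f''(1) = -126 < 0 → local maximum
  f''(4) = 270 > 0 → local minimum

Critical points: x = -6 (local maximum); x = -5 (local minimum); x = 1 (local maximum); x = 4 (local minimum)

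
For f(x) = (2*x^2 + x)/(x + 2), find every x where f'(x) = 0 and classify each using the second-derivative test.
f'(x) = 2*(x^2 + 4*x + 1)/(x^2 + 4*x + 4)

Solve f'(x) = 0:
  f'(x) = 2*(x^2 + 4*x + 1)/(x + 2)^2; the denominator is positive wherever f is defined, so f'(x) = 0 ⇔ 2*x^2 + 8*x + 2 = 0.
  Factor: 2*x^2 + 8*x + 2 = 2*(x^2 + 4*x + 1); x^2 + 4*x + 1 = 0 has no rational roots; quadratic formula: x = (-4 ± √12)/2.
  ⇒ x = -2 - sqrt(3) ≈ -3.7321, -2 + sqrt(3) ≈ -0.2679

f''(x) = 12/(x^3 + 6*x^2 + 12*x + 8)
Second-derivative test at each critical point:
  f''(-3.7321) = -2.3094 < 0 → local maximum
  f''(-0.2679) = 2.3094 > 0 → local minimum

Critical points: x = -2 - sqrt(3) ≈ -3.7321 (local maximum); x = -2 + sqrt(3) ≈ -0.2679 (local minimum)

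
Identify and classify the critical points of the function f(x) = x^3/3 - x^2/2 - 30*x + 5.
f'(x) = x^2 - x - 30

Solve f'(x) = 0:
  Factor: x^2 - x - 30 = (x - 6)*(x + 5) = 0.
  ⇒ x = -5, 6

f''(x) = 2*x - 1
Second-derivative test at each critical point:
  f''(-5) = -11 < 0 → local maximum
  f''(6) = 11 > 0 → local minimum

Critical points: x = -5 (local maximum); x = 6 (local minimum)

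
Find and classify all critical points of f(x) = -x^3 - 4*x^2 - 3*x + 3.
f'(x) = -3*x^2 - 8*x - 3

Solve f'(x) = 0:
  3*x^2 + 8*x + 3 = 0 has no rational roots; quadratic formula: x = (-8 ± √28)/6.
  ⇒ x = -4/3 - sqrt(7)/3 ≈ -2.2153, -4/3 + sqrt(7)/3 ≈ -0.4514

f''(x) = -6*x - 8
Second-derivative test at each critical point:
  f''(-2.2153) = 5.2915 > 0 → local minimum
  f''(-0.4514) = -5.2915 < 0 → local maximum

Critical points: x = -4/3 - sqrt(7)/3 ≈ -2.2153 (local minimum); x = -4/3 + sqrt(7)/3 ≈ -0.4514 (local maximum)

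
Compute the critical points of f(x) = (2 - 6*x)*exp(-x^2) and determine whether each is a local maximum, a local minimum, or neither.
f'(x) = 2*(2*x*(3*x - 1) - 3)*exp(-x^2)

Solve f'(x) = 0:
  f'(x) = (12*x^2 - 4*x - 6)·exp(-x^2) and exp(-x^2) > 0 for every x, so f'(x) = 0 ⇔ 12*x^2 - 4*x - 6 = 0.
  Factor: 12*x^2 - 4*x - 6 = 2*(6*x^2 - 2*x - 3); 6*x^2 - 2*x - 3 = 0 has no rational roots; quadratic formula: x = (2 ± √76)/12.
  ⇒ x = 1/6 - sqrt(19)/6 ≈ -0.5598, 1/6 + sqrt(19)/6 ≈ 0.8931

f''(x) = 4*(2*x^2*(1 - 3*x) + 9*x - 1)*exp(-x^2)
Second-derivative test at each critical point:
  f''(-0.5598) = -12.7447 < 0 → local maximum
  f''(0.8931) = 7.8522 > 0 → local minimum

Critical points: x = 1/6 - sqrt(19)/6 ≈ -0.5598 (local maximum); x = 1/6 + sqrt(19)/6 ≈ 0.8931 (local minimum)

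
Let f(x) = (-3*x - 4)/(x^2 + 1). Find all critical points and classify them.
f'(x) = (3*x^2 + 8*x - 3)/(x^4 + 2*x^2 + 1)

Solve f'(x) = 0:
  f'(x) = (x + 3)*(3*x - 1)/(x^2 + 1)^2; the denominator is positive wherever f is defined, so f'(x) = 0 ⇔ 3*x^2 + 8*x - 3 = 0.
  Factor: 3*x^2 + 8*x - 3 = (x + 3)*(3*x - 1) = 0.
  ⇒ x = -3, 1/3

f''(x) = 2*(-4*x^2*(3*x + 4) + (9*x + 4)*(x^2 + 1))/(x^2 + 1)^3
Second-derivative test at each critical point:
  f''(-3) = -1/10 < 0 → local maximum
  f''(1/3) = 81/10 > 0 → local minimum

Critical points: x = -3 (local maximum); x = 1/3 (local minimum)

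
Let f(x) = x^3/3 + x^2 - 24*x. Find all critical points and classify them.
f'(x) = x^2 + 2*x - 24

Solve f'(x) = 0:
  Factor: x^2 + 2*x - 24 = (x - 4)*(x + 6) = 0.
  ⇒ x = -6, 4

f''(x) = 2*x + 2
Second-derivative test at each critical point:
  f''(-6) = -10 < 0 → local maximum
  f''(4) = 10 > 0 → local minimum

Critical points: x = -6 (local maximum); x = 4 (local minimum)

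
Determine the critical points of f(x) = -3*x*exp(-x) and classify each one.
f'(x) = 3*(x - 1)*exp(-x)

Solve f'(x) = 0:
  f'(x) = (3*x - 3)·exp(-x) and exp(-x) > 0 for every x, so f'(x) = 0 ⇔ 3*x - 3 = 0.
  Factor: 3*x - 3 = 3*(x - 1) = 0.
  ⇒ x = 1

f''(x) = 3*(2 - x)*exp(-x)
Second-derivative test at each critical point:
  f''(1) = 1.1036 > 0 → local minimum

Critical points: x = 1 (local minimum)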